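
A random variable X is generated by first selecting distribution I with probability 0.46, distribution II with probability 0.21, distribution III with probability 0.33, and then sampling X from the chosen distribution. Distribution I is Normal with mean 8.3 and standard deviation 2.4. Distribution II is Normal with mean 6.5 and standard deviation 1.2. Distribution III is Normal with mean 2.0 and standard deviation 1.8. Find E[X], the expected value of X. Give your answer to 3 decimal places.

Component means — I: 8.3; II: 6.5; III: 2.
E[X] = 0.46·8.3 + 0.21·6.5 + 0.33·2 = 5.843.

5.843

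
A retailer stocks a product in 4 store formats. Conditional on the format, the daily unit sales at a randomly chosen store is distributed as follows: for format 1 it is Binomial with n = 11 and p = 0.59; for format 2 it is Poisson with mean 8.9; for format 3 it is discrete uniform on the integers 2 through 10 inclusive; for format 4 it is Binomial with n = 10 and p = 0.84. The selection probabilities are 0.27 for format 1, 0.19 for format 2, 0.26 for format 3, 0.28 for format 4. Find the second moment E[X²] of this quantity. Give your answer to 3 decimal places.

For each component E[X²] = Var + (mean)², giving 1: 44.781; 2: 88.11; 3: 42.6667; 4: 71.904.
Overall E[X²] = 0.27·44.781 + 0.19·88.11 + 0.26·42.6667 + 0.28·71.904 = 60.0582.

60.058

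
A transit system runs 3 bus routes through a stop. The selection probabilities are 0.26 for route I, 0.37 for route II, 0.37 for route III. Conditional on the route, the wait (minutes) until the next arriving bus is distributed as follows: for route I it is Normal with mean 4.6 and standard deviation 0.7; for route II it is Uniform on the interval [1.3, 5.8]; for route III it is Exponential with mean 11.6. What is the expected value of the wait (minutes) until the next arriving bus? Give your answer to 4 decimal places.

6.8015

Component means — I: 4.6; II: 3.55; III: 11.6.
E[X] = 0.26·4.6 + 0.37·3.55 + 0.37·11.6 = 6.8015.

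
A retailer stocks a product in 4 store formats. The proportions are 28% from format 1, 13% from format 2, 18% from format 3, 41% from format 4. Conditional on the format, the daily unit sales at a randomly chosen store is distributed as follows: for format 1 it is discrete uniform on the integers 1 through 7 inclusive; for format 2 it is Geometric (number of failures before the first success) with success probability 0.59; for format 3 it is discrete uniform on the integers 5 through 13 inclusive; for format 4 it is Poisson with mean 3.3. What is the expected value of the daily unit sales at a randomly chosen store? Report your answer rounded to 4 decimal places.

Component means — 1: 4; 2: 0.694915; 3: 9; 4: 3.3.
E[X] = 0.28·4 + 0.13·0.694915 + 0.18·9 + 0.41·3.3 = 4.18334.

4.1833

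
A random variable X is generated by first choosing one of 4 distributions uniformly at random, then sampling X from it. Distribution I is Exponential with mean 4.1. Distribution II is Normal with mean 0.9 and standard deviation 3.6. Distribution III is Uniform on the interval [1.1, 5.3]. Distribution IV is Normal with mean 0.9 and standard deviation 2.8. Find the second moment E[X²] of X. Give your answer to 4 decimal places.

16.9375

For each component E[X²] = Var + (mean)², giving I: 33.62; II: 13.77; III: 11.71; IV: 8.65.
Overall E[X²] = 0.25·33.62 + 0.25·13.77 + 0.25·11.71 + 0.25·8.65 = 16.9375.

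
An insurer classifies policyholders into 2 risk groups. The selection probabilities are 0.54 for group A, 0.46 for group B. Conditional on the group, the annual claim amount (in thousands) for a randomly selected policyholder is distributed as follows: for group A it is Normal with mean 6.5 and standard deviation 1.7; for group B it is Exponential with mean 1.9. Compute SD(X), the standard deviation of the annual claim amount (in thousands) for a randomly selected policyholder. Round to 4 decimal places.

2.9116

Per component, A: μ=6.5, E[X²]=45.14; B: μ=1.9, E[X²]=7.22.
E[X] = 0.54·6.5 + 0.46·1.9 = 4.384.
E[X²] = 0.54·45.14 + 0.46·7.22 = 27.6968.
Var(X) = E[X²] − (E[X])² = 27.6968 − 19.2195 = 8.47734.
SD(X) = √8.47734 = 2.91159.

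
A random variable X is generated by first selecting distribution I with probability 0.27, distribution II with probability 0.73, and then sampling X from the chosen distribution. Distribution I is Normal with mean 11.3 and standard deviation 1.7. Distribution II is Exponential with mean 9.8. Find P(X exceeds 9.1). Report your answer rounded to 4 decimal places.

Conditional on each component, P(X > 9.1): I: 0.902188; II: 0.395118.
By total probability, P(X > 9.1) = 0.27·0.902188 + 0.73·0.395118 = 0.532027.

0.5320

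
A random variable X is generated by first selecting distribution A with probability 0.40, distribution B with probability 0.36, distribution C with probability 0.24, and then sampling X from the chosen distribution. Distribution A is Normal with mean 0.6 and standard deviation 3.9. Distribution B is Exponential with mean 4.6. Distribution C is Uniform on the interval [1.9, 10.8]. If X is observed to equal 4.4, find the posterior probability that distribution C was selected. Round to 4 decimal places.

0.3269

Likelihoods f(4.4 | ·): A: 0.0636343; B: 0.0835276; C: 0.11236.
Posterior ∝ prior × likelihood. Numerator for C: 0.24·0.11236 = 0.0269663.
Normalizing constant: 0.4·0.0636343 + 0.36·0.0835276 + 0.24·0.11236 = 0.0824899.
P(C | observation) = 0.0269663 / 0.0824899 = 0.326904.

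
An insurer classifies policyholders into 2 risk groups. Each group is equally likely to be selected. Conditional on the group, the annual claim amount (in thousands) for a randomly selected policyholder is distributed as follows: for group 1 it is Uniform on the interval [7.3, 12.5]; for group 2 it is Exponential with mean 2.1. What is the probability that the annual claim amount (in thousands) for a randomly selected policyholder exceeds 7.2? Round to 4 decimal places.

Conditional on each group, P(X > 7.2): 1: 1; 2: 0.0324332.
By total probability, P(X > 7.2) = 0.5·1 + 0.5·0.0324332 = 0.516217.

0.5162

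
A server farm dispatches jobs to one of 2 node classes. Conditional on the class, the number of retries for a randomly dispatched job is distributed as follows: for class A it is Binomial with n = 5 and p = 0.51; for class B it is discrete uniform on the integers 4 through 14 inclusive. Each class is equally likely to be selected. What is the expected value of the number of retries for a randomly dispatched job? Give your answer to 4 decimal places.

5.7750

Component means — A: 2.55; B: 9.
E[X] = 0.5·2.55 + 0.5·9 = 5.775.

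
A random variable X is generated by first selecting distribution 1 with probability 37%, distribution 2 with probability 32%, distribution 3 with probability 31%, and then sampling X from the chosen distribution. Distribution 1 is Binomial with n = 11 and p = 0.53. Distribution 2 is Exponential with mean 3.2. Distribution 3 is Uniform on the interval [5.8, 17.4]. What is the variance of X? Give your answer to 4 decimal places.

19.4040

Per component, 1: μ=5.83, E[X²]=36.729; 2: μ=3.2, E[X²]=20.48; 3: μ=11.6, E[X²]=145.773.
E[X] = 0.37·5.83 + 0.32·3.2 + 0.31·11.6 = 6.7771.
E[X²] = 0.37·36.729 + 0.32·20.48 + 0.31·145.773 = 65.3331.
Var(X) = E[X²] − (E[X])² = 65.3331 − 45.9291 = 19.404.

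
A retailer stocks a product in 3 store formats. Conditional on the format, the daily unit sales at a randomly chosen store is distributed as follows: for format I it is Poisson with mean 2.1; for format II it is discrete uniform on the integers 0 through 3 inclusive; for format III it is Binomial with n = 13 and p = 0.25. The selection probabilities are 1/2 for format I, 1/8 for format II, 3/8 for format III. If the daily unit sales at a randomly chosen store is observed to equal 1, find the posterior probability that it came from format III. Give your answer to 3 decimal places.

0.195

Likelihoods P(X=1 | ·): I: 0.257158; II: 0.25; III: 0.102948.
Posterior ∝ prior × likelihood. Numerator for III: 0.375·0.102948 = 0.0386056.
Normalizing constant: 0.5·0.257158 + 0.125·0.25 + 0.375·0.102948 = 0.198435.
P(III | observation) = 0.0386056 / 0.198435 = 0.19455.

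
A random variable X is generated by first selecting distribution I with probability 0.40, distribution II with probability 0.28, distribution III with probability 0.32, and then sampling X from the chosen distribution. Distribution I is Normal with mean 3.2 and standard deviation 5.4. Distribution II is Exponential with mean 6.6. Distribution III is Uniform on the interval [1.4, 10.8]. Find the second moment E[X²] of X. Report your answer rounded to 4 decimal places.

For each component E[X²] = Var + (mean)², giving I: 39.4; II: 87.12; III: 44.5733.
Overall E[X²] = 0.4·39.4 + 0.28·87.12 + 0.32·44.5733 = 54.4171.

54.4171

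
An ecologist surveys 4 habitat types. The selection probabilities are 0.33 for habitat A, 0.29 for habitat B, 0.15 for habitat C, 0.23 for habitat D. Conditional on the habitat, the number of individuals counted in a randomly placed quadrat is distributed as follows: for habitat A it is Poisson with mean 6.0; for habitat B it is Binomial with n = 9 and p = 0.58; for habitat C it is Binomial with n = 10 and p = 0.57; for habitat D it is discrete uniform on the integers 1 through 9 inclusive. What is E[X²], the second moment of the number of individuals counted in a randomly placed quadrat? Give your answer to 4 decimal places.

34.9223

For each component E[X²] = Var + (mean)², giving A: 42; B: 29.4408; C: 34.941; D: 31.6667.
Overall E[X²] = 0.33·42 + 0.29·29.4408 + 0.15·34.941 + 0.23·31.6667 = 34.9223.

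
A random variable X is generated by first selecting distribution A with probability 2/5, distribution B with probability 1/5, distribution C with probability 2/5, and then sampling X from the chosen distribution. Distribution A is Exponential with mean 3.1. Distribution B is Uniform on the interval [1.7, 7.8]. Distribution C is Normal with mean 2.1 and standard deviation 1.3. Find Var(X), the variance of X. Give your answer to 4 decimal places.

6.0798

Per component, A: μ=3.1, E[X²]=19.22; B: μ=4.75, E[X²]=25.6633; C: μ=2.1, E[X²]=6.1.
E[X] = 0.4·3.1 + 0.2·4.75 + 0.4·2.1 = 3.03.
E[X²] = 0.4·19.22 + 0.2·25.6633 + 0.4·6.1 = 15.2607.
Var(X) = E[X²] − (E[X])² = 15.2607 − 9.1809 = 6.07977.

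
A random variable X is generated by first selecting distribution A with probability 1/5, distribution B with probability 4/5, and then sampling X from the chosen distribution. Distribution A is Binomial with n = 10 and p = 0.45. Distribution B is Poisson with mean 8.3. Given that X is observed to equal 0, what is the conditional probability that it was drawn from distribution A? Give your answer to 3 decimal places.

Likelihoods P(X=0 | ·): A: 0.00253295; B: 0.000248517.
Posterior ∝ prior × likelihood. Numerator for A: 0.2·0.00253295 = 0.00050659.
Normalizing constant: 0.2·0.00253295 + 0.8·0.000248517 = 0.000705404.
P(A | observation) = 0.00050659 / 0.000705404 = 0.718157.

0.718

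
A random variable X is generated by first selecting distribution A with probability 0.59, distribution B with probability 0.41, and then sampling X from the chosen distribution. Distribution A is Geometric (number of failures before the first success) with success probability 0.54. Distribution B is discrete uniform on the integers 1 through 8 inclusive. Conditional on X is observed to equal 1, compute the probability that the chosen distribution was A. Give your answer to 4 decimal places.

0.7409

Likelihoods P(X=1 | ·): A: 0.2484; B: 0.125.
Posterior ∝ prior × likelihood. Numerator for A: 0.59·0.2484 = 0.146556.
Normalizing constant: 0.59·0.2484 + 0.41·0.125 = 0.197806.
P(A | observation) = 0.146556 / 0.197806 = 0.740908.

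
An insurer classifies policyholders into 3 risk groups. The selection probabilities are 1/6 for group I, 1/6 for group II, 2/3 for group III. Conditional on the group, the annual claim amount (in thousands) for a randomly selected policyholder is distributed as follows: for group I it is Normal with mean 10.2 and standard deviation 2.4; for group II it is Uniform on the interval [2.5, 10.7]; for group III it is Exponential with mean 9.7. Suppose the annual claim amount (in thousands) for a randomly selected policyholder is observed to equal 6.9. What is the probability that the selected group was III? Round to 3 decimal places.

Likelihoods f(6.9 | ·): I: 0.0645884; II: 0.121951; III: 0.0506171.
Posterior ∝ prior × likelihood. Numerator for III: 0.666667·0.0506171 = 0.0337447.
Normalizing constant: 0.166667·0.0645884 + 0.166667·0.121951 + 0.666667·0.0506171 = 0.0648347.
P(III | observation) = 0.0337447 / 0.0648347 = 0.520473.

0.520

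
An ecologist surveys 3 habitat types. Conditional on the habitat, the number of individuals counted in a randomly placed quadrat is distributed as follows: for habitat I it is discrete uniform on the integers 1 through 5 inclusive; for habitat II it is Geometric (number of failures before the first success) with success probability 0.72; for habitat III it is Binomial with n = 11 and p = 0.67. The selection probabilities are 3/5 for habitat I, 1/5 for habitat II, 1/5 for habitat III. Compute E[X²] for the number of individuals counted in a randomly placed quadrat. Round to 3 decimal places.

18.088

For each component E[X²] = Var + (mean)², giving I: 11; II: 0.691358; III: 56.749.
Overall E[X²] = 0.6·11 + 0.2·0.691358 + 0.2·56.749 = 18.0881.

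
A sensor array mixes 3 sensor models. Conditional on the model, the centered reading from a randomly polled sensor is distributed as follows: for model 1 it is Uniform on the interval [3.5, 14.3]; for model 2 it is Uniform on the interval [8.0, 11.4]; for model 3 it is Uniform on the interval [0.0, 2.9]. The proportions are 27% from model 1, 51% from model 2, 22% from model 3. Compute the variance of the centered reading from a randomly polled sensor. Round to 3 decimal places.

Per component, 1: μ=8.9, E[X²]=88.93; 2: μ=9.7, E[X²]=95.0533; 3: μ=1.45, E[X²]=2.80333.
E[X] = 0.27·8.9 + 0.51·9.7 + 0.22·1.45 = 7.669.
E[X²] = 0.27·88.93 + 0.51·95.0533 + 0.22·2.80333 = 73.105.
Var(X) = E[X²] − (E[X])² = 73.105 − 58.8136 = 14.2915.

14.291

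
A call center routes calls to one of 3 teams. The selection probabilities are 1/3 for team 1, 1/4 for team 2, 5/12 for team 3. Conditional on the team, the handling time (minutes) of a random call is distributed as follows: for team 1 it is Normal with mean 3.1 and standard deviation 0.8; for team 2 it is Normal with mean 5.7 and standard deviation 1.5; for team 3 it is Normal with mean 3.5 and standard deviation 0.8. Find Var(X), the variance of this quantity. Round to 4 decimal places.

2.1322

Per component, 1: μ=3.1, E[X²]=10.25; 2: μ=5.7, E[X²]=34.74; 3: μ=3.5, E[X²]=12.89.
E[X] = 0.333333·3.1 + 0.25·5.7 + 0.416667·3.5 = 3.91667.
E[X²] = 0.333333·10.25 + 0.25·34.74 + 0.416667·12.89 = 17.4725.
Var(X) = E[X²] − (E[X])² = 17.4725 − 15.3403 = 2.13222.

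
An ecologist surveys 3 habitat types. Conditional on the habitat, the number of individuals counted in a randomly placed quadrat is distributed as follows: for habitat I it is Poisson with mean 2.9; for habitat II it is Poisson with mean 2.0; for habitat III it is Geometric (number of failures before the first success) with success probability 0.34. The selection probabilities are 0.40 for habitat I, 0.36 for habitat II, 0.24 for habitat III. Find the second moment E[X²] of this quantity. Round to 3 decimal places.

For each component E[X²] = Var + (mean)², giving I: 11.31; II: 6; III: 9.47751.
Overall E[X²] = 0.4·11.31 + 0.36·6 + 0.24·9.47751 = 8.9586.

8.959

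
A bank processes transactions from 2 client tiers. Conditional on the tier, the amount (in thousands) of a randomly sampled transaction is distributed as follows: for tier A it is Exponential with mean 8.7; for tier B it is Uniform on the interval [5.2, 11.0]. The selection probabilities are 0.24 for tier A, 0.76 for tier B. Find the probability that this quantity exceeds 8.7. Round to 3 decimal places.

Conditional on each tier, P(X > 8.7): A: 0.367879; B: 0.396552.
By total probability, P(X > 8.7) = 0.24·0.367879 + 0.76·0.396552 = 0.38967.

0.390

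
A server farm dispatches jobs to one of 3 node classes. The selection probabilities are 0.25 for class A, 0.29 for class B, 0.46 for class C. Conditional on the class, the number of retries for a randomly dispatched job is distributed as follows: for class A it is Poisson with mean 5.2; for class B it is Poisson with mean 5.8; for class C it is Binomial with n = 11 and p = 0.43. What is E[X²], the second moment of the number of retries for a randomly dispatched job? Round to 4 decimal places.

31.0293

For each component E[X²] = Var + (mean)², giving A: 32.24; B: 39.44; C: 25.069.
Overall E[X²] = 0.25·32.24 + 0.29·39.44 + 0.46·25.069 = 31.0293.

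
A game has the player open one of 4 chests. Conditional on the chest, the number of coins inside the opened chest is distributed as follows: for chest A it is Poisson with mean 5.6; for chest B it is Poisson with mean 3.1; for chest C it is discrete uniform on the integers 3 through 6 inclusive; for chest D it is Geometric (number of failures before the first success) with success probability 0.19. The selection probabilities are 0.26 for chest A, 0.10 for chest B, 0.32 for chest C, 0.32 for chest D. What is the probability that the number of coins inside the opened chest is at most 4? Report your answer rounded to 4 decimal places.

0.5372

Conditional on each chest, P(X ≤ 4): A: 0.34215; B: 0.798189; C: 0.5; D: 0.651322.
By total probability, P(X ≤ 4) = 0.26·0.34215 + 0.1·0.798189 + 0.32·0.5 + 0.32·0.651322 = 0.537201.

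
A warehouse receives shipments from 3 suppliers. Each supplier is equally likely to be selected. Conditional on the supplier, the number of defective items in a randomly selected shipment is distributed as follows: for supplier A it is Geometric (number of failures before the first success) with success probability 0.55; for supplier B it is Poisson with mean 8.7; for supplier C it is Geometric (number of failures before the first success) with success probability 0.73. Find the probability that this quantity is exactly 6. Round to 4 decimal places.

Conditional on each supplier, P(X = 6): A: 0.00456707; B: 0.100328; C: 0.000282817.
By total probability, P(X = 6) = 0.333333·0.00456707 + 0.333333·0.100328 + 0.333333·0.000282817 = 0.0350592.

0.0351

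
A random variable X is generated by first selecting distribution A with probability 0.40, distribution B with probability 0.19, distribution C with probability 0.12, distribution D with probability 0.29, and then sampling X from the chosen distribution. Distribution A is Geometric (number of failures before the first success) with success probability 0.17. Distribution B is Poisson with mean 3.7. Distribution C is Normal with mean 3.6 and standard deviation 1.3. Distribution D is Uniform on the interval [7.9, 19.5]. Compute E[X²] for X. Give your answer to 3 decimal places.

83.767

For each component E[X²] = Var + (mean)², giving A: 52.5571; B: 17.39; C: 14.65; D: 198.903.
Overall E[X²] = 0.4·52.5571 + 0.19·17.39 + 0.12·14.65 + 0.29·198.903 = 83.7669.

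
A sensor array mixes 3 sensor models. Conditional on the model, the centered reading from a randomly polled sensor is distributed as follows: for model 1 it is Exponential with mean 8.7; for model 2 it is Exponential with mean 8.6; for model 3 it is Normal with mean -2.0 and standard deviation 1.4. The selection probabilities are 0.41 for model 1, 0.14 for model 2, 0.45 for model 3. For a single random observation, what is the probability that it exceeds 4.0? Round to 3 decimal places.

0.347

Conditional on each model, P(X > 4.0): 1: 0.631429; 2: 0.628062; 3: 9.10765e-06.
By total probability, P(X > 4.0) = 0.41·0.631429 + 0.14·0.628062 + 0.45·9.10765e-06 = 0.346819.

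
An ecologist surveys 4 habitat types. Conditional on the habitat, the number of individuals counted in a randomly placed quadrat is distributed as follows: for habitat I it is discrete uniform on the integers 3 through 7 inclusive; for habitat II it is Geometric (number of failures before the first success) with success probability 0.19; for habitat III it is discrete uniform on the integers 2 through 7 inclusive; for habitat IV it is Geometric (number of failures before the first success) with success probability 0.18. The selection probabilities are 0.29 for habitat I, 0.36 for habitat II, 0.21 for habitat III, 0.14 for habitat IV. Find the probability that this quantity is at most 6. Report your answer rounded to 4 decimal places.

Conditional on each habitat, P(X ≤ 6): I: 0.8; II: 0.771232; III: 0.833333; IV: 0.750715.
By total probability, P(X ≤ 6) = 0.29·0.8 + 0.36·0.771232 + 0.21·0.833333 + 0.14·0.750715 = 0.789744.

0.7897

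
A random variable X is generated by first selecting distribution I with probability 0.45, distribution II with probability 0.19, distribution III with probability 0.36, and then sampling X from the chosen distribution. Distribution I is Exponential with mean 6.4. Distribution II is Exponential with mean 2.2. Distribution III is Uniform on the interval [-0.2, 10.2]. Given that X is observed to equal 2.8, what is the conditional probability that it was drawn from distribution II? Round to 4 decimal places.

0.2321

Likelihoods f(2.8 | ·): I: 0.100883; II: 0.127303; III: 0.0961538.
Posterior ∝ prior × likelihood. Numerator for II: 0.19·0.127303 = 0.0241876.
Normalizing constant: 0.45·0.100883 + 0.19·0.127303 + 0.36·0.0961538 = 0.1042.
P(II | observation) = 0.0241876 / 0.1042 = 0.232126.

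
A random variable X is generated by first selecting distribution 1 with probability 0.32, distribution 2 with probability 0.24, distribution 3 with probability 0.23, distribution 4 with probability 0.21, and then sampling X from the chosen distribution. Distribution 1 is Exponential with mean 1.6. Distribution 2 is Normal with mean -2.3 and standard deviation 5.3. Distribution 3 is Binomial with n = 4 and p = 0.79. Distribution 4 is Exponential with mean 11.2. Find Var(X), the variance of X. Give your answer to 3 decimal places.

Per component, 1: μ=1.6, E[X²]=5.12; 2: μ=-2.3, E[X²]=33.38; 3: μ=3.16, E[X²]=10.6492; 4: μ=11.2, E[X²]=250.88.
E[X] = 0.32·1.6 + 0.24·-2.3 + 0.23·3.16 + 0.21·11.2 = 3.0388.
E[X²] = 0.32·5.12 + 0.24·33.38 + 0.23·10.6492 + 0.21·250.88 = 64.7837.
Var(X) = E[X²] − (E[X])² = 64.7837 − 9.23431 = 55.5494.

55.549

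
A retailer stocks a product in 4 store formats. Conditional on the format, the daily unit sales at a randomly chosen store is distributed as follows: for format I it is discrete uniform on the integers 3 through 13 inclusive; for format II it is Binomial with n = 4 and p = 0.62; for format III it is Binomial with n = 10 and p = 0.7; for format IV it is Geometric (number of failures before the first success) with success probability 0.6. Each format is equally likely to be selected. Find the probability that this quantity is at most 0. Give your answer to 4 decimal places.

Conditional on each format, P(X ≤ 0): I: 0; II: 0.0208514; III: 5.9049e-06; IV: 0.6.
By total probability, P(X ≤ 0) = 0.25·0 + 0.25·0.0208514 + 0.25·5.9049e-06 + 0.25·0.6 = 0.155214.

0.1552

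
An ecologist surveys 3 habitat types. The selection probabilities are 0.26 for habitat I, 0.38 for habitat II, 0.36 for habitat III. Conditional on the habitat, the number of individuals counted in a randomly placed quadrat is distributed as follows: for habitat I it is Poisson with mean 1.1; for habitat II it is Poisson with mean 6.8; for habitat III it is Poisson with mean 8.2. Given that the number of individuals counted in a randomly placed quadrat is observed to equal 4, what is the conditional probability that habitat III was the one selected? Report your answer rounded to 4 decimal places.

0.3023

Likelihoods P(X=4 | ·): I: 0.0203065; II: 0.0992252; III: 0.0517404.
Posterior ∝ prior × likelihood. Numerator for III: 0.36·0.0517404 = 0.0186265.
Normalizing constant: 0.26·0.0203065 + 0.38·0.0992252 + 0.36·0.0517404 = 0.0616118.
P(III | observation) = 0.0186265 / 0.0616118 = 0.302321.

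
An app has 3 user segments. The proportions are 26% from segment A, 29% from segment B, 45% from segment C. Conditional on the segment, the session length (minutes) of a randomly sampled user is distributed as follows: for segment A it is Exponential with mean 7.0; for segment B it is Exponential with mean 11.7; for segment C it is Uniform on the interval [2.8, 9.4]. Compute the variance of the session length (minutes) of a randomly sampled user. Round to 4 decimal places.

Per component, A: μ=7, E[X²]=98; B: μ=11.7, E[X²]=273.78; C: μ=6.1, E[X²]=40.84.
E[X] = 0.26·7 + 0.29·11.7 + 0.45·6.1 = 7.958.
E[X²] = 0.26·98 + 0.29·273.78 + 0.45·40.84 = 123.254.
Var(X) = E[X²] − (E[X])² = 123.254 − 63.3298 = 59.9244.

59.9244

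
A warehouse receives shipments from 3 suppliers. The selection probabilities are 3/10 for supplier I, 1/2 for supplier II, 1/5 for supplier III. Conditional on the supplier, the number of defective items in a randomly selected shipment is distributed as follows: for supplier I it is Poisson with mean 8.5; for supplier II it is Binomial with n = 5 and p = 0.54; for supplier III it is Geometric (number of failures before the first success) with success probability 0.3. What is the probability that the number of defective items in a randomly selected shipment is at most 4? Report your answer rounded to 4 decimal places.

Conditional on each supplier, P(X ≤ 4): I: 0.074364; II: 0.954083; III: 0.83193.
By total probability, P(X ≤ 4) = 0.3·0.074364 + 0.5·0.954083 + 0.2·0.83193 = 0.665737.

0.6657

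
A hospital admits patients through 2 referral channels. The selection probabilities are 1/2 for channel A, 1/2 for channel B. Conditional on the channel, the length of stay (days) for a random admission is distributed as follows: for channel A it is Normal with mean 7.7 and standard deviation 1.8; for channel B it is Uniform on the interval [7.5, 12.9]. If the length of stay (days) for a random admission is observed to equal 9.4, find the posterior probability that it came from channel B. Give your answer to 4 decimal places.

Likelihoods f(9.4 | ·): A: 0.141889; B: 0.185185.
Posterior ∝ prior × likelihood. Numerator for B: 0.5·0.185185 = 0.0925926.
Normalizing constant: 0.5·0.141889 + 0.5·0.185185 = 0.163537.
P(B | observation) = 0.0925926 / 0.163537 = 0.566188.

0.5662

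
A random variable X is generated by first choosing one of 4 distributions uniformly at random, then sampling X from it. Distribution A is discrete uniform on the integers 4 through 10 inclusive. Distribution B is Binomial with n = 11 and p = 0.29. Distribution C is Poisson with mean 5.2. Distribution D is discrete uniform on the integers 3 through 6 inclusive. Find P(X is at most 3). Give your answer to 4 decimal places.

Conditional on each component, P(X ≤ 3): A: 0; B: 0.59889; C: 0.238065; D: 0.25.
By total probability, P(X ≤ 3) = 0.25·0 + 0.25·0.59889 + 0.25·0.238065 + 0.25·0.25 = 0.271739.

0.2717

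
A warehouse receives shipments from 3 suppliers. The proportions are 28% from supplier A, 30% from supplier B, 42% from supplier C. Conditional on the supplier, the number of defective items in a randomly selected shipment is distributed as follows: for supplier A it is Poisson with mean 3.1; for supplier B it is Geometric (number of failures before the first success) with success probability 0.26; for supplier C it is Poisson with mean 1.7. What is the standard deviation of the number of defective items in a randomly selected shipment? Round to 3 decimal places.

2.295

Per component, A: μ=3.1, E[X²]=12.71; B: μ=2.84615, E[X²]=19.0473; C: μ=1.7, E[X²]=4.59.
E[X] = 0.28·3.1 + 0.3·2.84615 + 0.42·1.7 = 2.43585.
E[X²] = 0.28·12.71 + 0.3·19.0473 + 0.42·4.59 = 11.2008.
Var(X) = E[X²] − (E[X])² = 11.2008 − 5.93335 = 5.26745.
SD(X) = √5.26745 = 2.29509.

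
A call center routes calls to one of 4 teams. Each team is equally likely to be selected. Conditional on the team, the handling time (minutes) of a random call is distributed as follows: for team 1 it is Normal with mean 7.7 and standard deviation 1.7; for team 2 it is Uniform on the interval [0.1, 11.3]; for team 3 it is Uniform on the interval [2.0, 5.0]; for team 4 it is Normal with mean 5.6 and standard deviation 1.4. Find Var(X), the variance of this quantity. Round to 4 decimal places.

Per component, 1: μ=7.7, E[X²]=62.18; 2: μ=5.7, E[X²]=42.9433; 3: μ=3.5, E[X²]=13; 4: μ=5.6, E[X²]=33.32.
E[X] = 0.25·7.7 + 0.25·5.7 + 0.25·3.5 + 0.25·5.6 = 5.625.
E[X²] = 0.25·62.18 + 0.25·42.9433 + 0.25·13 + 0.25·33.32 = 37.8608.
Var(X) = E[X²] − (E[X])² = 37.8608 − 31.6406 = 6.22021.

6.2202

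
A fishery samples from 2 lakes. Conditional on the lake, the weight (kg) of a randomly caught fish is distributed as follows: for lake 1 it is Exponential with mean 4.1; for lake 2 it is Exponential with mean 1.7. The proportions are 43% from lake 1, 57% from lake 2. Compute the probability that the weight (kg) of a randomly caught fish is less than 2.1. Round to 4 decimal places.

Conditional on each lake, P(X < 2.1): 1: 0.400821; 2: 0.709251.
By total probability, P(X < 2.1) = 0.43·0.400821 + 0.57·0.709251 = 0.576626.

0.5766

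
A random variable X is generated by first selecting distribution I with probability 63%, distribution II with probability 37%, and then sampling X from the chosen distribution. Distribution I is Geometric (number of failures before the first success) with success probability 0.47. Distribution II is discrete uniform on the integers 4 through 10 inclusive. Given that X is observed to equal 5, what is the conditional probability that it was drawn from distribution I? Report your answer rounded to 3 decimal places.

Likelihoods P(X=5 | ·): I: 0.0196552; II: 0.142857.
Posterior ∝ prior × likelihood. Numerator for I: 0.63·0.0196552 = 0.0123828.
Normalizing constant: 0.63·0.0196552 + 0.37·0.142857 = 0.0652399.
P(I | observation) = 0.0123828 / 0.0652399 = 0.189804.

0.190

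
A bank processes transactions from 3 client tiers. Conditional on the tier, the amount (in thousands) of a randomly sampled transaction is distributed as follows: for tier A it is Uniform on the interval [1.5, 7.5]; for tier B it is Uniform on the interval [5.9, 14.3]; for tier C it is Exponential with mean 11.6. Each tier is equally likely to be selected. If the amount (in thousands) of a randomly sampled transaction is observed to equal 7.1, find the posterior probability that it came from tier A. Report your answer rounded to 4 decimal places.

Likelihoods f(7.1 | ·): A: 0.166667; B: 0.119048; C: 0.0467438.
Posterior ∝ prior × likelihood. Numerator for A: 0.333333·0.166667 = 0.0555556.
Normalizing constant: 0.333333·0.166667 + 0.333333·0.119048 + 0.333333·0.0467438 = 0.110819.
P(A | observation) = 0.0555556 / 0.110819 = 0.501316.

0.5013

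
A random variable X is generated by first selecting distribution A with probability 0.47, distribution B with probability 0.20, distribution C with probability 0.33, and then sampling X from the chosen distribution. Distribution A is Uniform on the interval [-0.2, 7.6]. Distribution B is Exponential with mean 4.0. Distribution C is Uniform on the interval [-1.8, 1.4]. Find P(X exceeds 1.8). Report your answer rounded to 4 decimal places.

0.4770

Conditional on each component, P(X > 1.8): A: 0.74359; B: 0.637628; C: 0.
By total probability, P(X > 1.8) = 0.47·0.74359 + 0.2·0.637628 + 0.33·0 = 0.477013.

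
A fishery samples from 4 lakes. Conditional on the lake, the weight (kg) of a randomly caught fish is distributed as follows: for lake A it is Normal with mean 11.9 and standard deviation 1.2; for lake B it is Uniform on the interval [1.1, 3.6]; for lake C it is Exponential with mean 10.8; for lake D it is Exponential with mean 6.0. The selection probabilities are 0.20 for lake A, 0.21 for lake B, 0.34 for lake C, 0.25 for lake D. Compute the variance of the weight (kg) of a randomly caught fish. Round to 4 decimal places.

Per component, A: μ=11.9, E[X²]=143.05; B: μ=2.35, E[X²]=6.04333; C: μ=10.8, E[X²]=233.28; D: μ=6, E[X²]=72.
E[X] = 0.2·11.9 + 0.21·2.35 + 0.34·10.8 + 0.25·6 = 8.0455.
E[X²] = 0.2·143.05 + 0.21·6.04333 + 0.34·233.28 + 0.25·72 = 127.194.
Var(X) = E[X²] − (E[X])² = 127.194 − 64.7301 = 62.4642.

62.4642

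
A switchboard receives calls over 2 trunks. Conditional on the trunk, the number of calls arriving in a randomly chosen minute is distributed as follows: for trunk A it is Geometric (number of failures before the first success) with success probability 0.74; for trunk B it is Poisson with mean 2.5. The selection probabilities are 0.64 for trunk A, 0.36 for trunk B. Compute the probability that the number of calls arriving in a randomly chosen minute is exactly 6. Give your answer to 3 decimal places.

Conditional on each trunk, P(X = 6): A: 0.000228598; B: 0.0278337.
By total probability, P(X = 6) = 0.64·0.000228598 + 0.36·0.0278337 = 0.0101664.

0.010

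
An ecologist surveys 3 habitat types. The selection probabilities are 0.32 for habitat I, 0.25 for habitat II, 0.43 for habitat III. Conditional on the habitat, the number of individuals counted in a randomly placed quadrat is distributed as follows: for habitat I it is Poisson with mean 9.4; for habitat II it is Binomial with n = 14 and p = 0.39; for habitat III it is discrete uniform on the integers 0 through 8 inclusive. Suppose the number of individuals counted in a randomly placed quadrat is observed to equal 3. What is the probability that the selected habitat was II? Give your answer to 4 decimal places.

Likelihoods P(X=3 | ·): I: 0.0114515; II: 0.0939558; III: 0.111111.
Posterior ∝ prior × likelihood. Numerator for II: 0.25·0.0939558 = 0.0234889.
Normalizing constant: 0.32·0.0114515 + 0.25·0.0939558 + 0.43·0.111111 = 0.0749312.
P(II | observation) = 0.0234889 / 0.0749312 = 0.313473.

0.3135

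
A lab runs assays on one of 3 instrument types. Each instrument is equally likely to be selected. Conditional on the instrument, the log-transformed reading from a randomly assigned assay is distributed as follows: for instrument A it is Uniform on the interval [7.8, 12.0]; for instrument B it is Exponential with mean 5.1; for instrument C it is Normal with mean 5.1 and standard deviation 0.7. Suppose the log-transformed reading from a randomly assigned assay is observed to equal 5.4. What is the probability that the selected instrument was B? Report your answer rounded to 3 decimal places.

0.116

Likelihoods f(5.4 | ·): A: 0; B: 0.0680125; C: 0.51991.
Posterior ∝ prior × likelihood. Numerator for B: 0.333333·0.0680125 = 0.0226708.
Normalizing constant: 0.333333·0 + 0.333333·0.0680125 + 0.333333·0.51991 = 0.195974.
P(B | observation) = 0.0226708 / 0.195974 = 0.115683.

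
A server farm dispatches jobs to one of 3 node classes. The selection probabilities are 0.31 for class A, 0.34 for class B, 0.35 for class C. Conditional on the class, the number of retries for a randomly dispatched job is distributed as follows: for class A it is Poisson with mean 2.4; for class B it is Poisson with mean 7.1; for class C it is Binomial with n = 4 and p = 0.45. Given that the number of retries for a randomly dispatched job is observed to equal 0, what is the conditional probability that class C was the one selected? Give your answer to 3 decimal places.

0.530

Likelihoods P(X=0 | ·): A: 0.090718; B: 0.000825105; C: 0.0915063.
Posterior ∝ prior × likelihood. Numerator for C: 0.35·0.0915063 = 0.0320272.
Normalizing constant: 0.31·0.090718 + 0.34·0.000825105 + 0.35·0.0915063 = 0.0604303.
P(C | observation) = 0.0320272 / 0.0604303 = 0.529986.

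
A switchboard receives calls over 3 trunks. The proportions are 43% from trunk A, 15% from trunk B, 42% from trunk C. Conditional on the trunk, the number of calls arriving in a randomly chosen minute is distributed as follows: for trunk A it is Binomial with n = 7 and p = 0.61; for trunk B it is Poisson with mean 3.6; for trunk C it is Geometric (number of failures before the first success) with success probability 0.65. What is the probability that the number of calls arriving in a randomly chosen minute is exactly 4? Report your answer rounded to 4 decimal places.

0.1564

Conditional on each trunk, P(X = 4): A: 0.287463; B: 0.191222; C: 0.00975406.
By total probability, P(X = 4) = 0.43·0.287463 + 0.15·0.191222 + 0.42·0.00975406 = 0.156389.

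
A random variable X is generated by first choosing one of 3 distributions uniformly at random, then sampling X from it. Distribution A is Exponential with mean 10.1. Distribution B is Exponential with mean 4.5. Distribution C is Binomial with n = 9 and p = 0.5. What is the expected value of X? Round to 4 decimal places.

6.3667

Component means — A: 10.1; B: 4.5; C: 4.5.
E[X] = 0.333333·10.1 + 0.333333·4.5 + 0.333333·4.5 = 6.36667.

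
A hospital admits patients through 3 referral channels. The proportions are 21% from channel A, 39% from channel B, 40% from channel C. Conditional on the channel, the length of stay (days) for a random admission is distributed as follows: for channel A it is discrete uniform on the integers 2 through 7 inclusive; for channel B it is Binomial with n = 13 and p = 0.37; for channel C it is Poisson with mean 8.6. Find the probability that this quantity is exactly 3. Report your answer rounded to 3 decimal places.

0.098

Conditional on each channel, P(X = 3): A: 0.166667; B: 0.142684; C: 0.0195169.
By total probability, P(X = 3) = 0.21·0.166667 + 0.39·0.142684 + 0.4·0.0195169 = 0.0984537.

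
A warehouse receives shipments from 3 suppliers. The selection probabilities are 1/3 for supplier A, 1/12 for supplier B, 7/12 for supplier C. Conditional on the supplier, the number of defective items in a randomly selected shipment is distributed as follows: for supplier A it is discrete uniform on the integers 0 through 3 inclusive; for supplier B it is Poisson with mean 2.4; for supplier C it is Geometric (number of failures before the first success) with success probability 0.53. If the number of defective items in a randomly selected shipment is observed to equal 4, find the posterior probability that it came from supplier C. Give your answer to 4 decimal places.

0.5908

Likelihoods P(X=4 | ·): A: 0; B: 0.125408; C: 0.0258623.
Posterior ∝ prior × likelihood. Numerator for C: 0.583333·0.0258623 = 0.0150863.
Normalizing constant: 0.333333·0 + 0.0833333·0.125408 + 0.583333·0.0258623 = 0.0255371.
P(C | observation) = 0.0150863 / 0.0255371 = 0.590763.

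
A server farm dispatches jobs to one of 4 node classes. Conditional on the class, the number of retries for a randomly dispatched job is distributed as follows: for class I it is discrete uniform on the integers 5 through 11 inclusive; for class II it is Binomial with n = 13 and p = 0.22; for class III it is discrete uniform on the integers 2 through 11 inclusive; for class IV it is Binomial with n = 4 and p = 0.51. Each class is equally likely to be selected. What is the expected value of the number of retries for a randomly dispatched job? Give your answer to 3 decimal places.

Component means — I: 8; II: 2.86; III: 6.5; IV: 2.04.
E[X] = 0.25·8 + 0.25·2.86 + 0.25·6.5 + 0.25·2.04 = 4.85.

4.850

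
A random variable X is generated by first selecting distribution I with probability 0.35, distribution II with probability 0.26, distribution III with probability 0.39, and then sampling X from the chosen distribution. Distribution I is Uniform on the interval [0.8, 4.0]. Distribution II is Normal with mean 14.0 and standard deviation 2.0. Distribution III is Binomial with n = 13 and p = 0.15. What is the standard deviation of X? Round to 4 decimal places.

5.3834

Per component, I: μ=2.4, E[X²]=6.61333; II: μ=14, E[X²]=200; III: μ=1.95, E[X²]=5.46.
E[X] = 0.35·2.4 + 0.26·14 + 0.39·1.95 = 5.2405.
E[X²] = 0.35·6.61333 + 0.26·200 + 0.39·5.46 = 56.4441.
Var(X) = E[X²] − (E[X])² = 56.4441 − 27.4628 = 28.9812.
SD(X) = √28.9812 = 5.38342.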